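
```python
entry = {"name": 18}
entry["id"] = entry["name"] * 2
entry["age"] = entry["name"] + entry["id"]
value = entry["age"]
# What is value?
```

Trace:
`entry = {"name": 18}` → entry = {'name': 18}
`entry["id"] = entry["name"] * 2` → entry = {'name': 18, 'id': 36}
`entry["age"] = entry["name"] + entry["id"]` → entry = {'name': 18, 'id': 36, 'age': 54}
`value = entry["age"]` → value = 54
So value = 54

Answer: 54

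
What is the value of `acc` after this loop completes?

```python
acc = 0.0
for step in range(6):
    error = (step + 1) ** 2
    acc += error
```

Sum of squared losses 1² + 2² + ... + 6²
`acc` takes the values: 0.0 → 1.0 → 5.0 → 14.0 → 30.0 → 55.0 → 91.0

Answer: 91.0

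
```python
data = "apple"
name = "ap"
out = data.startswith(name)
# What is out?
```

Trace:
`data = "apple"` → data = 'apple'
`name = "ap"` → name = 'ap'
`out = data.startswith(name)` → out = True
So out = True

Answer: True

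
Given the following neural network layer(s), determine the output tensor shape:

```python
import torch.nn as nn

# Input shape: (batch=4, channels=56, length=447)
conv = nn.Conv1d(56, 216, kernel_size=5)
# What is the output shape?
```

Input: (4, 56, 447) -> Output: (4, 216, 443)

Answer: (4, 216, 443)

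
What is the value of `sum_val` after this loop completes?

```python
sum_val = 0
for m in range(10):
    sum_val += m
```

Sum of 0 to 9 = 45
`sum_val` takes the values: 0 → 1 → 3 → 6 → 10 → 15 → 21 → 28 → 36 → 45

Answer: 45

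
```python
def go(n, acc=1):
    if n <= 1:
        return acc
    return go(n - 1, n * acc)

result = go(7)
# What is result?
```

Accumulator trace (n, acc): (7, 1) -> (6, 7) -> (5, 42) -> (4, 210) -> (3, 840) -> (2, 2520) -> (1, 5040) -> return 5040

Answer: 5040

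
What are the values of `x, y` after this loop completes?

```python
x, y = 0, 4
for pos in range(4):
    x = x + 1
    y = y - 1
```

x goes 0→4, y goes 4→0
`x, y` takes the values: (0, 4) → (1, 4) → (1, 3) → (2, 3) → (2, 2) → (3, 2) → (3, 1) → (4, 1) → (4, 0)

Answer: 4, 0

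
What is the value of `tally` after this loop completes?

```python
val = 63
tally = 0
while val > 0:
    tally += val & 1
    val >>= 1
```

Count set bits in 63 (binary: 0b111111)
`tally` takes the values: 0 → 1 → 2 → 3 → 4 → 5 → 6

Answer: 6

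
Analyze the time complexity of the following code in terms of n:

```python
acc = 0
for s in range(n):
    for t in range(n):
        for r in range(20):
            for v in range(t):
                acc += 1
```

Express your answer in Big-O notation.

Each loop level contributes: n × n × 1 × n. Multiplying the contributions gives O(n^3).

Answer: O(n^3)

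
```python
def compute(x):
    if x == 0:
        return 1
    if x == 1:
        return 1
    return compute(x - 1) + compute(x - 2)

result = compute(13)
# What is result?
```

Build up from base cases: compute(0)=1, compute(1)=1, compute(2)=2, compute(3)=3, compute(4)=5, compute(5)=8, compute(6)=13, ..., compute(13)=377

Answer: 377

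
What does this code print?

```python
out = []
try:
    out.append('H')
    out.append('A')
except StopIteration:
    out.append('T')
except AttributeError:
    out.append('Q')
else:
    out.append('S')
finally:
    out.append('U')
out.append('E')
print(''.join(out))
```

Execution trace: 'H' (try body) → 'A' (try body, no exception) → 'S' (else) → 'U' (finally) → 'E' (after the try/except). Output: HASUE

Answer: HASUE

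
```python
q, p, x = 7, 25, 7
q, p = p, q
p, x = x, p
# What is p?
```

Trace:
`q, p, x = 7, 25, 7` → q = 7; p = 25; x = 7
`q, p = p, q` → q = 25; p = 7
`p, x = x, p` → p = 7; x = 7
So p = 7

Answer: 7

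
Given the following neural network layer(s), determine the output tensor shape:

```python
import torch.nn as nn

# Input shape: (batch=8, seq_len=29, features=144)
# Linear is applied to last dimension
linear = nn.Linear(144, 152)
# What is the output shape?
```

Input: (8, 29, 144) -> Output: (8, 29, 152)

Answer: (8, 29, 152)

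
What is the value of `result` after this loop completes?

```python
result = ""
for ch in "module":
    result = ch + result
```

Reverse 'module'
`result` takes the values: "" → "m" → "om" → "dom" → "udom" → "ludom" → "eludom"

Answer: "eludom"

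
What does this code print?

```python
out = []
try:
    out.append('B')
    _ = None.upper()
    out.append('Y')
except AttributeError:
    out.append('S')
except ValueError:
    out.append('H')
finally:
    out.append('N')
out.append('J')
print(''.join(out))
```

Execution trace: 'B' (try body) → 'S' (except AttributeError) → 'N' (finally) → 'J' (after the try/except). Output: BSNJ

Answer: BSNJ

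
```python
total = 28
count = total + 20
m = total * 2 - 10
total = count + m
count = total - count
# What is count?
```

Trace:
`total = 28` → total = 28
`count = total + 20` → count = 48
`m = total * 2 - 10` → m = 46
`total = count + m` → total = 94
`count = total - count` → count = 46
So count = 46

Answer: 46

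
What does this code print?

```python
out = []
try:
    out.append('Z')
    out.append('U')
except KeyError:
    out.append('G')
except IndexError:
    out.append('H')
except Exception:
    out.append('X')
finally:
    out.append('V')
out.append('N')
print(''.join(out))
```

Execution trace: 'Z' (try body) → 'U' (try body, no exception) → 'V' (finally) → 'N' (after the try/except). Output: ZUVN

Answer: ZUVN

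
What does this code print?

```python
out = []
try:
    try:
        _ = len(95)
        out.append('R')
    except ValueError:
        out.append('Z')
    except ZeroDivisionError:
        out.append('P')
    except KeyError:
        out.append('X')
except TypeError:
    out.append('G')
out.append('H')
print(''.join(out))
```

Execution trace: 'G' (outer except TypeError) → 'H' (after the try/except). Output: GH

Answer: GH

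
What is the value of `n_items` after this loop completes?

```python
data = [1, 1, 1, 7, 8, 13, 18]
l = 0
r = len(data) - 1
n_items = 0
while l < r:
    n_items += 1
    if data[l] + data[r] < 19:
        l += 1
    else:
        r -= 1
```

Steps to find pair summing to 19
`n_items` takes the values: 0 → 1 → 2 → 3 → 4 → 5 → 6

Answer: 6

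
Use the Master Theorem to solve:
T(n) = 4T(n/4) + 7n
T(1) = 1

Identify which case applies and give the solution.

a=4, b=4, f(n)=7n. log_4(4) = 1. Since c=1 = 1, Case 2 applies: T(n) = Θ(n^log_b(a) · log n) = O(n log n).

Answer: O(n log n) - Case 2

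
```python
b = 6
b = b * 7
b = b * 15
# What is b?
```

Trace:
`b = 6` → b = 6
`b = b * 7` → b = 42
`b = b * 15` → b = 630
So b = 630

Answer: 630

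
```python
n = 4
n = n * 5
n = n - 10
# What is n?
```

Trace:
`n = 4` → n = 4
`n = n * 5` → n = 20
`n = n - 10` → n = 10
So n = 10

Answer: 10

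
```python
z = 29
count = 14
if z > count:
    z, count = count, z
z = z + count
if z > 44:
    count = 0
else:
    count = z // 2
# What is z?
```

Trace:
`z = 29` → z = 29
`count = 14` → count = 14
`if z > count: ...` → z > count is True → z = 14; count = 29
`z = z + count` → z = 43
`if z > 44: ...` → z > 44 is False, take else branch → count = 21
So z = 43

Answer: 43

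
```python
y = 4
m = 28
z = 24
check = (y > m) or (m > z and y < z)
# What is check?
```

Trace:
`y = 4` → y = 4
`m = 28` → m = 28
`z = 24` → z = 24
`check = (y > m) or (m > z and y < z)` → check = True
So check = True

Answer: True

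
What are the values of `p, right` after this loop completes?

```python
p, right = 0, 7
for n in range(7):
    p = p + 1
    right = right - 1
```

p goes 0→7, right goes 7→0
`p, right` takes the values: (0, 7) → (1, 7) → (1, 6) → (2, 6) → (2, 5) → (3, 5) → (3, 4) → (4, 4) → (4, 3) → (5, 3) → (5, 2) → (6, 2) → (6, 1) → (7, 1) → (7, 0)

Answer: 7, 0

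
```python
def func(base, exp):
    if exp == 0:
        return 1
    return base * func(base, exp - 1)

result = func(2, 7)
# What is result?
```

func(2, 7) = 2 * 2 * 2 * 2 * 2 * 2 * 2 = 128

Answer: 128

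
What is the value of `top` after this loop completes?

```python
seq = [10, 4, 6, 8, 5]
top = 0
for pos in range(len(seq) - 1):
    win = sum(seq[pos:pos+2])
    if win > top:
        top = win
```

Max sum of 2-element window in [10, 4, 6, 8, 5]
`top` takes the values: 0 → 14

Answer: 14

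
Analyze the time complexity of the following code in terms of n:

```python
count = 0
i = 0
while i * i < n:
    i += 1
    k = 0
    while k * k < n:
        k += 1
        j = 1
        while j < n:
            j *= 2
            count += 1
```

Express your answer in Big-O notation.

Each loop level contributes: √n × √n × log n. Multiplying the contributions gives O(n log n).

Answer: O(n log n)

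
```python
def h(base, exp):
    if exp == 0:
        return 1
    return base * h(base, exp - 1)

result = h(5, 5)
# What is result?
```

h(5, 5) = 5 * 5 * 5 * 5 * 5 = 3125

Answer: 3125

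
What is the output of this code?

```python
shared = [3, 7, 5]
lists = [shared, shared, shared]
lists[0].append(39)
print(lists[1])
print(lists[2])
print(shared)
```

Key concept: list of same reference.
Step by step:
`shared = [3, 7, 5]` → shared = [3, 7, 5]
`lists = [shared, shared, shared]` → lists = [[3, 7, 5], [3, 7, 5], [3, 7, 5]]
`lists[0].append(39)` → shared = [3, 7, 5, 39]; lists = [[3, 7, 5, 39], [3, 7, 5, 39], [3, 7, 5, 39]]
`print(lists[1])` → prints [3, 7, 5, 39]
`print(lists[2])` → prints [3, 7, 5, 39]
`print(shared)` → prints [3, 7, 5, 39]

Answer:
[3, 7, 5, 39]
[3, 7, 5, 39]
[3, 7, 5, 39]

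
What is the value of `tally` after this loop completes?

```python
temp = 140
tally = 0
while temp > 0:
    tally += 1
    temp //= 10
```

Count digits by repeated division by 10
`tally` takes the values: 0 → 1 → 2 → 3

Answer: 3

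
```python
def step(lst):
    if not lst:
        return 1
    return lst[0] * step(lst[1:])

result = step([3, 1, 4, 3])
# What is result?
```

Product over [3, 1, 4, 3] = 3 * 1 * 4 * 3 = 36

Answer: 36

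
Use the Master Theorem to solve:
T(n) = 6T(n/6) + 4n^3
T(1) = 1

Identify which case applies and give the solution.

a=6, b=6, f(n)=4n^3. log_6(6) = 1. Since c=3 > 1 and the regularity condition holds (6(n/6)^3 = (6/6^3)n^3 with 6/6^3 < 1), Case 3 applies: T(n) = Θ(f(n)) = O(n^3).

Answer: O(n^3) - Case 3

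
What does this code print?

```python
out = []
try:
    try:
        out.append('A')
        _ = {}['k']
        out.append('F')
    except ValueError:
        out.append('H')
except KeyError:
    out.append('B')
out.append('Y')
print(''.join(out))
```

Execution trace: 'A' (inner try body) → 'B' (outer except KeyError) → 'Y' (after the try/except). Output: ABY

Answer: ABY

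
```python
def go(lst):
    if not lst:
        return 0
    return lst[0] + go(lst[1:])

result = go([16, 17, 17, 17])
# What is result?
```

16 + 17 + 17 + 17 + 0 = 67

Answer: 67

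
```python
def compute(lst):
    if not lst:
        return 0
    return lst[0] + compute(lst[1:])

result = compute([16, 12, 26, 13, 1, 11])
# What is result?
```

16 + 12 + 26 + 13 + 1 + 11 + 0 = 79

Answer: 79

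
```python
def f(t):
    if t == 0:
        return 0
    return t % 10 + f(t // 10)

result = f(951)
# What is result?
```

Sum of digits of 951: 1 + 5 + 9 = 15

Answer: 15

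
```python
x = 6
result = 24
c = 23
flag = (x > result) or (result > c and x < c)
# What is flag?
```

Trace:
`x = 6` → x = 6
`result = 24` → result = 24
`c = 23` → c = 23
`flag = (x > result) or (result > c and x < c)` → flag = True
So flag = True

Answer: True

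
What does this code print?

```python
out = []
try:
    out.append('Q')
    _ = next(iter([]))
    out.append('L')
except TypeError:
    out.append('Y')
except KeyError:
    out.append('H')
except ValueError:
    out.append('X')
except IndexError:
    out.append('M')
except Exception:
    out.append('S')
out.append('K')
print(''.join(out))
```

Execution trace: 'Q' (try body) → 'S' (except Exception) → 'K' (after the try/except). Output: QSK

Answer: QSK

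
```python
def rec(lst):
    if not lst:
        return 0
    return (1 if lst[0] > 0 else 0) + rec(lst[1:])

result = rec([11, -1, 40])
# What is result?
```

Count of positive elements in [11, -1, 40] = 2

Answer: 2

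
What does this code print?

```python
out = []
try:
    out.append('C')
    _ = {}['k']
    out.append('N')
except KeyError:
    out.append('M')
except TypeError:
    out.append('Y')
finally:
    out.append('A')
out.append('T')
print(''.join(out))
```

Execution trace: 'C' (try body) → 'M' (except KeyError) → 'A' (finally) → 'T' (after the try/except). Output: CMAT

Answer: CMAT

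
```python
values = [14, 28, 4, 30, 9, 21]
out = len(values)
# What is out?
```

Trace:
`values = [14, 28, 4, 30, 9, 21]` → values = [14, 28, 4, 30, 9, 21]
`out = len(values)` → out = 6
So out = 6

Answer: 6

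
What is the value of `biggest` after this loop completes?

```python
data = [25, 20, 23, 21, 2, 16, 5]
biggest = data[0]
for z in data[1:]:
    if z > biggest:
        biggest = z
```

Maximum of [25, 20, 23, 21, 2, 16, 5]
`biggest` takes the values: 25

Answer: 25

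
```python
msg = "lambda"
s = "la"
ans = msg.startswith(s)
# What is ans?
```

Trace:
`msg = "lambda"` → msg = 'lambda'
`s = "la"` → s = 'la'
`ans = msg.startswith(s)` → ans = True
So ans = True

Answer: True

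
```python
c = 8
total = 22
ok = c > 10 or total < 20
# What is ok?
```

Trace:
`c = 8` → c = 8
`total = 22` → total = 22
`ok = c > 10 or total < 20` → ok = False
So ok = False

Answer: False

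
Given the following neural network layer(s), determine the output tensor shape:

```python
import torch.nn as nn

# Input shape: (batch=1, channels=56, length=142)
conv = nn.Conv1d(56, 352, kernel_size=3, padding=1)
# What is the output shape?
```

Input: (1, 56, 142) -> Output: (1, 352, 142)

Answer: (1, 352, 142)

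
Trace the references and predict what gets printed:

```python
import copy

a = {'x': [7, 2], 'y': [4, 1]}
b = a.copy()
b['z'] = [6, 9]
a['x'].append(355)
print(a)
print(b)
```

Key concept: shallow copy of dict with mutable values.
Step by step:
`a = {'x': [7, 2], 'y': [4, 1]}` → a = {'x': [7, 2], 'y': [4, 1]}
`b = a.copy()` → b = {'x': [7, 2], 'y': [4, 1]}
`b['z'] = [6, 9]` → b = {'x': [7, 2], 'y': [4, 1], 'z': [6, 9]}
`a['x'].append(355)` → a = {'x': [7, 2, 355], 'y': [4, 1]}; b = {'x': [7, 2, 355], 'y': [4, 1], 'z': [6, 9]}
`print(a)` → prints {'x': [7, 2, 355], 'y': [4, 1]}
`print(b)` → prints {'x': [7, 2, 355], 'y': [4, 1], 'z': [6, 9]}

Answer:
{'x': [7, 2, 355], 'y': [4, 1]}
{'x': [7, 2, 355], 'y': [4, 1], 'z': [6, 9]}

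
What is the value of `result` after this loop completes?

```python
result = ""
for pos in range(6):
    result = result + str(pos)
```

Concatenate digits 0 to 5
`result` takes the values: "" → "0" → "01" → "012" → "0123" → "01234" → "012345"

Answer: "012345"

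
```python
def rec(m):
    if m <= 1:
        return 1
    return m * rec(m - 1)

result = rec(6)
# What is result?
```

rec(6) = 6 * 5 * 4 * 3 * 2 * 1 = 720

Answer: 720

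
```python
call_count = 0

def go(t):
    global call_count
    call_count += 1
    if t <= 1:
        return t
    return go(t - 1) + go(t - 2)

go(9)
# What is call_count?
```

Calls(t) = 1 + Calls(t-1) + Calls(t-2); Calls(0)=Calls(1)=1. For t=9 this gives 109.

Answer: 109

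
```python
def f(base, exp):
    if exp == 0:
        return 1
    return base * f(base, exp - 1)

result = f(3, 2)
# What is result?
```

f(3, 2) = 3 * 3 = 9

Answer: 9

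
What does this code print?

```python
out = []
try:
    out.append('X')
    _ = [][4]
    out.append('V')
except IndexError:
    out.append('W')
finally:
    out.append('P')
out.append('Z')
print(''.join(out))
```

Execution trace: 'X' (try body) → 'W' (except IndexError) → 'P' (finally) → 'Z' (after the try/except). Output: XWPZ

Answer: XWPZ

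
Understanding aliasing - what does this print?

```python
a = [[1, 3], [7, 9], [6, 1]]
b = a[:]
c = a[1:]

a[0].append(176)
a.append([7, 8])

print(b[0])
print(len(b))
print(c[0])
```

Key concept: slice with nested mutation.
Step by step:
`a = [[1, 3], [7, 9], [6, 1]]` → a = [[1, 3], [7, 9], [6, 1]]
`b = a[:]` → b = [[1, 3], [7, 9], [6, 1]]
`c = a[1:]` → c = [[7, 9], [6, 1]]
`a[0].append(176)` → a = [[1, 3, 176], [7, 9], [6, 1]]; b = [[1, 3, 176], [7, 9], [6, 1]]
`a.append([7, 8])` → a = [[1, 3, 176], [7, 9], [6, 1], [7, 8]]
`print(b[0])` → prints [1, 3, 176]
`print(len(b))` → prints 3
`print(c[0])` → prints [7, 9]

Answer:
[1, 3, 176]
3
[7, 9]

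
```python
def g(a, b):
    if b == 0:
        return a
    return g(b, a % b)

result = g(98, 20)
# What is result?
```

g(98, 20) -> g(20, 18) -> g(18, 2) -> g(2, 0) -> 2

Answer: 2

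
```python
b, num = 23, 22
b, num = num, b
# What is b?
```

Trace:
`b, num = 23, 22` → b = 23; num = 22
`b, num = num, b` → b = 22; num = 23
So b = 22

Answer: 22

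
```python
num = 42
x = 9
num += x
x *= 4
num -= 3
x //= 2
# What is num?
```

Trace:
`num = 42` → num = 42
`x = 9` → x = 9
`num += x` → num = 51
`x *= 4` → x = 36
`num -= 3` → num = 48
`x //= 2` → x = 18
So num = 48

Answer: 48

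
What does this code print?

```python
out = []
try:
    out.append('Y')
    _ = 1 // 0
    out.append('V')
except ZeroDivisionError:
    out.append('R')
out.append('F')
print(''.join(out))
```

Execution trace: 'Y' (try body) → 'R' (except ZeroDivisionError) → 'F' (after the try/except). Output: YRF

Answer: YRF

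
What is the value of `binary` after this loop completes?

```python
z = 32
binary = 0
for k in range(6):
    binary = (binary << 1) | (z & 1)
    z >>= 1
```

Reverse lowest 6 bits of 32
`binary` takes the values: 0 → 1

Answer: 1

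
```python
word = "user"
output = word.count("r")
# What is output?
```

Trace:
`word = "user"` → word = 'user'
`output = word.count("r")` → output = 1
So output = 1

Answer: 1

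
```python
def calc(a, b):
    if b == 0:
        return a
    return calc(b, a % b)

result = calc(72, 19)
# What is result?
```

calc(72, 19) -> calc(19, 15) -> calc(15, 4) -> calc(4, 3) -> calc(3, 1) -> calc(1, 0) -> 1

Answer: 1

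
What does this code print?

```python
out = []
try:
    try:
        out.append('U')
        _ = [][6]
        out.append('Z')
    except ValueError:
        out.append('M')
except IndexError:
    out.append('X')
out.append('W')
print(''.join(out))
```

Execution trace: 'U' (try body) → 'X' (outer except IndexError) → 'W' (after the try/except). Output: UXW

Answer: UXW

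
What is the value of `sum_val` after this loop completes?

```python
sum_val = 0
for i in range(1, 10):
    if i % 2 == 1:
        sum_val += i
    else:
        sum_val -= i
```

Add odd, subtract even
`sum_val` takes the values: 0 → 1 → -1 → 2 → -2 → 3 → -3 → 4 → -4 → 5

Answer: 5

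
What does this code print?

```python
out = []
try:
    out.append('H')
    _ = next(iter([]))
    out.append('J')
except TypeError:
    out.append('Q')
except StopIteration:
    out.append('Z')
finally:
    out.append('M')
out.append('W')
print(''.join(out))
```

Execution trace: 'H' (try body) → 'Z' (except StopIteration) → 'M' (finally) → 'W' (after the try/except). Output: HZMW

Answer: HZMW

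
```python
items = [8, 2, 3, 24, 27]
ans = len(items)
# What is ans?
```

Trace:
`items = [8, 2, 3, 24, 27]` → items = [8, 2, 3, 24, 27]
`ans = len(items)` → ans = 5
So ans = 5

Answer: 5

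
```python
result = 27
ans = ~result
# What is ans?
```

Trace:
`result = 27` → result = 27
`ans = ~result` → ans = -28
So ans = -28

Answer: -28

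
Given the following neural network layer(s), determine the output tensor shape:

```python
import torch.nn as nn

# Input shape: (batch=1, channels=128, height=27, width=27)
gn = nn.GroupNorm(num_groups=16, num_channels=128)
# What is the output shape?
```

Input: (1, 128, 27, 27) -> Output: (1, 128, 27, 27)

Answer: (1, 128, 27, 27)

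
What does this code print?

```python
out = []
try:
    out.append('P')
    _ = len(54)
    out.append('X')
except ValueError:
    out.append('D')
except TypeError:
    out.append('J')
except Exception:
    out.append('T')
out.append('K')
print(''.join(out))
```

Execution trace: 'P' (try body) → 'J' (except TypeError) → 'K' (after the try/except). Output: PJK

Answer: PJK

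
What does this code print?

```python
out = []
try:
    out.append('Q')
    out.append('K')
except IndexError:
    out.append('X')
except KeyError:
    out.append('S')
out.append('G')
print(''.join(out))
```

Execution trace: 'Q' (try body) → 'K' (try body, no exception) → 'G' (after the try/except). Output: QKG

Answer: QKG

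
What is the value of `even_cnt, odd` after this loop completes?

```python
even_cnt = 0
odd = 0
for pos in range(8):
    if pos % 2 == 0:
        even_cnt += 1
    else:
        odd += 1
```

Count evens and odds in range(8)
`even_cnt, odd` takes the values: (0, 0) → (1, 0) → (1, 1) → (2, 1) → (2, 2) → (3, 2) → (3, 3) → (4, 3) → (4, 4)

Answer: 4, 4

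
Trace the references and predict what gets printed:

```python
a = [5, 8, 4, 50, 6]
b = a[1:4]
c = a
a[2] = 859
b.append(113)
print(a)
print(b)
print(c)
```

Key concept: slice vs alias.
Step by step:
`a = [5, 8, 4, 50, 6]` → a = [5, 8, 4, 50, 6]
`b = a[1:4]` → b = [8, 4, 50]
`c = a` → c = [5, 8, 4, 50, 6] (same object as a)
`a[2] = 859` → a = [5, 8, 859, 50, 6] (same object as c); c = [5, 8, 859, 50, 6] (same object as a)
`b.append(113)` → b = [8, 4, 50, 113]
`print(a)` → prints [5, 8, 859, 50, 6]
`print(b)` → prints [8, 4, 50, 113]
`print(c)` → prints [5, 8, 859, 50, 6]

Answer:
[5, 8, 859, 50, 6]
[8, 4, 50, 113]
[5, 8, 859, 50, 6]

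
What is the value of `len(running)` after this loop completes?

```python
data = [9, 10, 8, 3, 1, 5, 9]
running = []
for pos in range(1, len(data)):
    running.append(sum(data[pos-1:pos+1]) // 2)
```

Number of 2-element averages
`running` takes the values: [] → [9] → [9, 9] → [9, 9, 5] → [9, 9, 5, 2] → [9, 9, 5, 2, 3] → [9, 9, 5, 2, 3, 7]
So `len(running)` = 6

Answer: 6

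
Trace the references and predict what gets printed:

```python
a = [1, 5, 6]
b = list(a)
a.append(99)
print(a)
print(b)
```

Key concept: list() constructor creates copy.
Step by step:
`a = [1, 5, 6]` → a = [1, 5, 6]
`b = list(a)` → b = [1, 5, 6]
`a.append(99)` → a = [1, 5, 6, 99]
`print(a)` → prints [1, 5, 6, 99]
`print(b)` → prints [1, 5, 6]

Answer:
[1, 5, 6, 99]
[1, 5, 6]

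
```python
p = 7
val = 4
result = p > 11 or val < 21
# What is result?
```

Trace:
`p = 7` → p = 7
`val = 4` → val = 4
`result = p > 11 or val < 21` → result = True
So result = True

Answer: True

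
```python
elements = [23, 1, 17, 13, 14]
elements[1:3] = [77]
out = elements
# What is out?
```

Trace:
`elements = [23, 1, 17, 13, 14]` → elements = [23, 1, 17, 13, 14]
`elements[1:3] = [77]` → elements = [23, 77, 13, 14]
`out = elements` → out = [23, 77, 13, 14]
So out = [23, 77, 13, 14]

Answer: [23, 77, 13, 14]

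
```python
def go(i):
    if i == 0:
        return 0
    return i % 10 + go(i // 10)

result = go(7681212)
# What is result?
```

Sum of digits of 7681212: 2 + 1 + 2 + 1 + 8 + 6 + 7 = 27

Answer: 27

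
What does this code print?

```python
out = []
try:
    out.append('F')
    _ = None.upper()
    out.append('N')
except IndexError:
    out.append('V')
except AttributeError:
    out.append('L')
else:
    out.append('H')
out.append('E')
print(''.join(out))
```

Execution trace: 'F' (try body) → 'L' (except AttributeError) → 'E' (after the try/except). Output: FLE

Answer: FLE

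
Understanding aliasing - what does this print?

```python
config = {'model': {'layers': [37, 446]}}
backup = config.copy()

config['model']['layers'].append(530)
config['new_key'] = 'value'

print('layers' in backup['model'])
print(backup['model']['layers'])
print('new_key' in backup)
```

Key concept: shallow copy gotcha with nested dict.
Step by step:
`config = {'model': {'layers': [37, 446]}}` → config = {'model': {'layers': [37, 446]}}
`backup = config.copy()` → backup = {'model': {'layers': [37, 446]}}
`config['model']['layers'].append(530)` → config = {'model': {'layers': [37, 446, 530]}}; backup = {'model': {'layers': [37, 446, 530]}}
`config['new_key'] = 'value'` → config = {'model': {'layers': [37, 446, 530]}, 'new_key': 'value'}
`print('layers' in backup['model'])` → prints True
`print(backup['model']['layers'])` → prints [37, 446, 530]
`print('new_key' in backup)` → prints False

Answer:
True
[37, 446, 530]
False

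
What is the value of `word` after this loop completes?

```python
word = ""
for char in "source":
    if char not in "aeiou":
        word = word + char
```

Remove vowels from 'source'
`word` takes the values: "" → "s" → "sr" → "src"

Answer: "src"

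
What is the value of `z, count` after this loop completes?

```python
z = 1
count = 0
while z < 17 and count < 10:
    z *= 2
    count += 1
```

Double until >= 17 or 10 iterations
`z, count` takes the values: (1, 0) → (2, 0) → (2, 1) → (4, 1) → (4, 2) → (8, 2) → (8, 3) → (16, 3) → (16, 4) → (32, 4) → (32, 5)

Answer: 32, 5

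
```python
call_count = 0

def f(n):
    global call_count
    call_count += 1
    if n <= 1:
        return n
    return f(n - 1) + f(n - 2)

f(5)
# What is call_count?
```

Calls(n) = 1 + Calls(n-1) + Calls(n-2); Calls(0)=Calls(1)=1. For n=5 this gives 15.

Answer: 15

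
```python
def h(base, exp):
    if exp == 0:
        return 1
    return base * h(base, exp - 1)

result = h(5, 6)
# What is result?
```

h(5, 6) = 5 * 5 * 5 * 5 * 5 * 5 = 15625

Answer: 15625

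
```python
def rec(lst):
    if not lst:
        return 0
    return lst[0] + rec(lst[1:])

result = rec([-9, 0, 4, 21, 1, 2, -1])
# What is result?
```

(-9) + 0 + 4 + 21 + 1 + 2 + (-1) + 0 = 18

Answer: 18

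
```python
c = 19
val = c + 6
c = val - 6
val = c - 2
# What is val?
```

Trace:
`c = 19` → c = 19
`val = c + 6` → val = 25
`c = val - 6` → c = 19
`val = c - 2` → val = 17
So val = 17

Answer: 17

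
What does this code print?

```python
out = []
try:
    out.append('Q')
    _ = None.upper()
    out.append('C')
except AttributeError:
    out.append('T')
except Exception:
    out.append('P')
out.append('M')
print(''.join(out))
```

Execution trace: 'Q' (try body) → 'T' (except AttributeError) → 'M' (after the try/except). Output: QTM

Answer: QTM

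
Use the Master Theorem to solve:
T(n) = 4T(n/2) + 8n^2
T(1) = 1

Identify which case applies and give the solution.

a=4, b=2, f(n)=8n^2. log_2(4) = 2. Since c=2 = 2, Case 2 applies: T(n) = Θ(n^log_b(a) · log n) = O(n^2 log n).

Answer: O(n^2 log n) - Case 2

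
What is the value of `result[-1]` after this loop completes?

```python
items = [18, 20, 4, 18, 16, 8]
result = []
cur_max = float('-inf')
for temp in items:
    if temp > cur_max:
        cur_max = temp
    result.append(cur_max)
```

Running max ends at 20
`result` takes the values: [] → [18] → [18, 20] → [18, 20, 20] → [18, 20, 20, 20] → [18, 20, 20, 20, 20] → [18, 20, 20, 20, 20, 20]
So `result[-1]` = 20

Answer: 20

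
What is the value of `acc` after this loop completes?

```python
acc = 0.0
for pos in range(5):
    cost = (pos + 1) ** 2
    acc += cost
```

Sum of squared losses 1² + 2² + ... + 5²
`acc` takes the values: 0.0 → 1.0 → 5.0 → 14.0 → 30.0 → 55.0

Answer: 55.0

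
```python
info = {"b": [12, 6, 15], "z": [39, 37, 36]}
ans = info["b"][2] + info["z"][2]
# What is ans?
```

Trace:
`info = {"b": [12, 6, 15], "z": [39, 37, 36]}` → info = {'b': [12, 6, 15], 'z': [39, 37, 36]}
`ans = info["b"][2] + info["z"][2]` → ans = 51
So ans = 51

Answer: 51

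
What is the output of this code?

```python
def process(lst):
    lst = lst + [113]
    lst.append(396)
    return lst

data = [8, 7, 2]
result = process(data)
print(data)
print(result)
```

Key concept: rebinding parameter vs mutation.
Step by step:
`data = [8, 7, 2]` → data = [8, 7, 2]
`result = process(data)` → result = [8, 7, 2, 113, 396]
`print(data)` → prints [8, 7, 2]
`print(result)` → prints [8, 7, 2, 113, 396]

Answer:
[8, 7, 2]
[8, 7, 2, 113, 396]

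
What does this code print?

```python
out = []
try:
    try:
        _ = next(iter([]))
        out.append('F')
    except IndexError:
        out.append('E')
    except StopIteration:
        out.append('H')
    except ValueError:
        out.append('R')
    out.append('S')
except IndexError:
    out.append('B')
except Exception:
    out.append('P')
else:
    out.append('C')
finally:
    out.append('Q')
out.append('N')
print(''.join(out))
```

Execution trace: 'H' (inner except StopIteration) → 'S' (try body, no exception) → 'C' (else) → 'Q' (finally) → 'N' (after the try/except). Output: HSCQN

Answer: HSCQN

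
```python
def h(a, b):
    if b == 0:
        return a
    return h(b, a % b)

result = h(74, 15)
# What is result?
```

h(74, 15) -> h(15, 14) -> h(14, 1) -> h(1, 0) -> 1

Answer: 1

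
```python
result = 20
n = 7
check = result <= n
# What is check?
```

Trace:
`result = 20` → result = 20
`n = 7` → n = 7
`check = result <= n` → check = False
So check = False

Answer: False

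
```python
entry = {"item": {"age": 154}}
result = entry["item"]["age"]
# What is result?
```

Trace:
`entry = {"item": {"age": 154}}` → entry = {'item': {'age': 154}}
`result = entry["item"]["age"]` → result = 154
So result = 154

Answer: 154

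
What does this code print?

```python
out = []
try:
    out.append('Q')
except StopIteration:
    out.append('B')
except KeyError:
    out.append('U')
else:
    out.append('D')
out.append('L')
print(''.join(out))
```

Execution trace: 'Q' (try body, no exception) → 'D' (else) → 'L' (after the try/except). Output: QDL

Answer: QDL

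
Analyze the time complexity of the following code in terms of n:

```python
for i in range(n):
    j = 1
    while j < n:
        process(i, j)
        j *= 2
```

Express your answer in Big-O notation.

This is Linear outer loop, logarithmic inner loop. Time complexity: O(n log n).

Answer: O(n log n)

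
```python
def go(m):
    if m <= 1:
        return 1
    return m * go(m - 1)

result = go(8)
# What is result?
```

go(8) = 8 * 7 * 6 * 5 * 4 * 3 * 2 * 1 = 40320

Answer: 40320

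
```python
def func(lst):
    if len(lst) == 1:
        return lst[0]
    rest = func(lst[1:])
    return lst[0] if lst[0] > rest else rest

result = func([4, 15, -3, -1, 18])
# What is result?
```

Recursive max over [4, 15, -3, -1, 18] = 18

Answer: 18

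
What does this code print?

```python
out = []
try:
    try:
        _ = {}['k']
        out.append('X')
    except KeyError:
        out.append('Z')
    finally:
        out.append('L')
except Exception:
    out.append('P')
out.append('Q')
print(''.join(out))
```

Execution trace: 'Z' (inner except KeyError) → 'L' (inner finally) → 'Q' (after the try/except). Output: ZLQ

Answer: ZLQ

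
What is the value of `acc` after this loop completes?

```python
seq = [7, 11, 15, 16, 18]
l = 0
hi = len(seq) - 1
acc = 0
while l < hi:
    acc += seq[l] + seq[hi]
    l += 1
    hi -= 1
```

Sum of pairs from ends
`acc` takes the values: 0 → 25 → 52

Answer: 52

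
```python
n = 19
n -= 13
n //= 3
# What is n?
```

Trace:
`n = 19` → n = 19
`n -= 13` → n = 6
`n //= 3` → n = 2
So n = 2

Answer: 2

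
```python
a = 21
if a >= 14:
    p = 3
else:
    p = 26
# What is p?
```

Trace:
`a = 21` → a = 21
`if a >= 14: ...` → a >= 14 is True → p = 3
So p = 3

Answer: 3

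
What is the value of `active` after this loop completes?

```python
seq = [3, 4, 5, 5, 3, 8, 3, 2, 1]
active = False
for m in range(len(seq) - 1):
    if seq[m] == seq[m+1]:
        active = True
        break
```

Check consecutive duplicates in [3, 4, 5, 5, 3, 8, 3, 2, 1]
`active` takes the values: False → True

Answer: True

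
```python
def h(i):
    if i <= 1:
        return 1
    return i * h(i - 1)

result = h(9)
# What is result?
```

h(9) = 9 * 8 * 7 * 6 * 5 * 4 * 3 * 2 * 1 = 362880

Answer: 362880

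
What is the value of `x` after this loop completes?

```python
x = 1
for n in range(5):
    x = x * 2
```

Multiply by 2, 5 times: 1 * 2^5 = 32
`x` takes the values: 1 → 2 → 4 → 8 → 16 → 32

Answer: 32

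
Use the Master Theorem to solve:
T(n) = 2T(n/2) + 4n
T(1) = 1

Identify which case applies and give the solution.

a=2, b=2, f(n)=4n. log_2(2) = 1. Since c=1 = 1, Case 2 applies: T(n) = Θ(n^log_b(a) · log n) = O(n log n).

Answer: O(n log n) - Case 2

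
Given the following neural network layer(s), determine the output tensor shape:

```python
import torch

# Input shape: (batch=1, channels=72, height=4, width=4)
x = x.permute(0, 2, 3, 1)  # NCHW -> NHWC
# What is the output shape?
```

Input: (1, 72, 4, 4) -> Output: (1, 4, 4, 72)

Answer: (1, 4, 4, 72)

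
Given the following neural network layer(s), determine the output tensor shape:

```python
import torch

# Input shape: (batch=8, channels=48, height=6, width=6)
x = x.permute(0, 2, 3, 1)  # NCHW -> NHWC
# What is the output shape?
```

Input: (8, 48, 6, 6) -> Output: (8, 6, 6, 48)

Answer: (8, 6, 6, 48)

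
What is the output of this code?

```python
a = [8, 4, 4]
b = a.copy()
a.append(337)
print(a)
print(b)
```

Key concept: list.copy() creates independent copy.
Step by step:
`a = [8, 4, 4]` → a = [8, 4, 4]
`b = a.copy()` → b = [8, 4, 4]
`a.append(337)` → a = [8, 4, 4, 337]
`print(a)` → prints [8, 4, 4, 337]
`print(b)` → prints [8, 4, 4]

Answer:
[8, 4, 4, 337]
[8, 4, 4]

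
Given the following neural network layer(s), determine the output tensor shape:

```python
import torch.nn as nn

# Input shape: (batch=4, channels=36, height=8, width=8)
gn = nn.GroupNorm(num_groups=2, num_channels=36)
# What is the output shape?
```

Input: (4, 36, 8, 8) -> Output: (4, 36, 8, 8)

Answer: (4, 36, 8, 8)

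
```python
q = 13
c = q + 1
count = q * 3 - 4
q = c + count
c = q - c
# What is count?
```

Trace:
`q = 13` → q = 13
`c = q + 1` → c = 14
`count = q * 3 - 4` → count = 35
`q = c + count` → q = 49
`c = q - c` → c = 35
So count = 35

Answer: 35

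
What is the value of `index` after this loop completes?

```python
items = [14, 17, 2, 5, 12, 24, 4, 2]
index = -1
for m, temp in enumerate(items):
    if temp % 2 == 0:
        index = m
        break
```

First even number index in [14, 17, 2, 5, 12, 24, 4, 2]
`index` takes the values: -1 → 0

Answer: 0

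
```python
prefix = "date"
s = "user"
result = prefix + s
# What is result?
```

Trace:
`prefix = "date"` → prefix = 'date'
`s = "user"` → s = 'user'
`result = prefix + s` → result = 'dateuser'
So result = 'dateuser'

Answer: 'dateuser'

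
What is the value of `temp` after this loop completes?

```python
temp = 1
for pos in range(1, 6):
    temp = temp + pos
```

Start at 1, add 1 through 5
`temp` takes the values: 1 → 2 → 4 → 7 → 11 → 16

Answer: 16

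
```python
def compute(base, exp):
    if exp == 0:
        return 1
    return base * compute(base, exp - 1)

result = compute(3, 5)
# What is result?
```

compute(3, 5) = 3 * 3 * 3 * 3 * 3 = 243

Answer: 243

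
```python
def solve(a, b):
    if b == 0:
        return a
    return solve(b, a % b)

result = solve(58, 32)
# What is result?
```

solve(58, 32) -> solve(32, 26) -> solve(26, 6) -> solve(6, 2) -> solve(2, 0) -> 2

Answer: 2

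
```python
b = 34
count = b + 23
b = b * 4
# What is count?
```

Trace:
`b = 34` → b = 34
`count = b + 23` → count = 57
`b = b * 4` → b = 136
So count = 57

Answer: 57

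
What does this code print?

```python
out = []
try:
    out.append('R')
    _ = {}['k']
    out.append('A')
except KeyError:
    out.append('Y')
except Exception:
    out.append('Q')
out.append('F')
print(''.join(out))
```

Execution trace: 'R' (try body) → 'Y' (except KeyError) → 'F' (after the try/except). Output: RYF

Answer: RYF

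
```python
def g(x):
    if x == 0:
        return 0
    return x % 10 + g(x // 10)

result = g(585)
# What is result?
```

Sum of digits of 585: 5 + 8 + 5 = 18

Answer: 18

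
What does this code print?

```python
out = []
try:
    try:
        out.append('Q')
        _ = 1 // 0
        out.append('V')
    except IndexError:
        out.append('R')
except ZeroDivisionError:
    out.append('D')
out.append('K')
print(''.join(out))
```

Execution trace: 'Q' (try body) → 'D' (outer except ZeroDivisionError) → 'K' (after the try/except). Output: QDK

Answer: QDK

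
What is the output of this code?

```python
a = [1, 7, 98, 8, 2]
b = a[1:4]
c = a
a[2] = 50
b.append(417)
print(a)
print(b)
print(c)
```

Key concept: slice vs alias.
Step by step:
`a = [1, 7, 98, 8, 2]` → a = [1, 7, 98, 8, 2]
`b = a[1:4]` → b = [7, 98, 8]
`c = a` → c = [1, 7, 98, 8, 2] (same object as a)
`a[2] = 50` → a = [1, 7, 50, 8, 2] (same object as c); c = [1, 7, 50, 8, 2] (same object as a)
`b.append(417)` → b = [7, 98, 8, 417]
`print(a)` → prints [1, 7, 50, 8, 2]
`print(b)` → prints [7, 98, 8, 417]
`print(c)` → prints [1, 7, 50, 8, 2]

Answer:
[1, 7, 50, 8, 2]
[7, 98, 8, 417]
[1, 7, 50, 8, 2]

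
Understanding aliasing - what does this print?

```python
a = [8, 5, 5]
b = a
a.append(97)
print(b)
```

Key concept: basic list aliasing.
Step by step:
`a = [8, 5, 5]` → a = [8, 5, 5]
`b = a` → b = [8, 5, 5] (same object as a)
`a.append(97)` → a = [8, 5, 5, 97] (same object as b); b = [8, 5, 5, 97] (same object as a)
`print(b)` → prints [8, 5, 5, 97]

Answer: [8, 5, 5, 97]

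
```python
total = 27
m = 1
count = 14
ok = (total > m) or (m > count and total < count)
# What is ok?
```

Trace:
`total = 27` → total = 27
`m = 1` → m = 1
`count = 14` → count = 14
`ok = (total > m) or (m > count and total < count)` → ok = True
So ok = True

Answer: True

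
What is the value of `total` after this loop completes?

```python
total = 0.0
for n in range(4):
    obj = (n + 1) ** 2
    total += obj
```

Sum of squared losses 1² + 2² + ... + 4²
`total` takes the values: 0.0 → 1.0 → 5.0 → 14.0 → 30.0

Answer: 30.0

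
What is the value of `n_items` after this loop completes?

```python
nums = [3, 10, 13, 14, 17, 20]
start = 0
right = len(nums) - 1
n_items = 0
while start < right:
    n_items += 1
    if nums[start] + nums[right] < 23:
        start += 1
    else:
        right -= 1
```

Steps to find pair summing to 23
`n_items` takes the values: 0 → 1 → 2 → 3 → 4 → 5

Answer: 5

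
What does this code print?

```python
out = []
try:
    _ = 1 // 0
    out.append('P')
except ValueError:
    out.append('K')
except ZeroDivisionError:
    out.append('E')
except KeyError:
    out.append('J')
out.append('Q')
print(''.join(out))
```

Execution trace: 'E' (except ZeroDivisionError) → 'Q' (after the try/except). Output: EQ

Answer: EQ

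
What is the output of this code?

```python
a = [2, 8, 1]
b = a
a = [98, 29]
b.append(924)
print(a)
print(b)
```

Key concept: rebinding vs mutation: a is rebound to a new list, b still points at the original.
Step by step:
`a = [2, 8, 1]` → a = [2, 8, 1]
`b = a` → b = [2, 8, 1] (same object as a)
`a = [98, 29]` → a = [98, 29]
`b.append(924)` → b = [2, 8, 1, 924]
`print(a)` → prints [98, 29]
`print(b)` → prints [2, 8, 1, 924]

Answer:
[98, 29]
[2, 8, 1, 924]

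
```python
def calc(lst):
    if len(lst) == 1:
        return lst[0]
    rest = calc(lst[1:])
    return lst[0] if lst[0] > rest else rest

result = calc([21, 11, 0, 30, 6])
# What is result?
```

Recursive max over [21, 11, 0, 30, 6] = 30

Answer: 30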